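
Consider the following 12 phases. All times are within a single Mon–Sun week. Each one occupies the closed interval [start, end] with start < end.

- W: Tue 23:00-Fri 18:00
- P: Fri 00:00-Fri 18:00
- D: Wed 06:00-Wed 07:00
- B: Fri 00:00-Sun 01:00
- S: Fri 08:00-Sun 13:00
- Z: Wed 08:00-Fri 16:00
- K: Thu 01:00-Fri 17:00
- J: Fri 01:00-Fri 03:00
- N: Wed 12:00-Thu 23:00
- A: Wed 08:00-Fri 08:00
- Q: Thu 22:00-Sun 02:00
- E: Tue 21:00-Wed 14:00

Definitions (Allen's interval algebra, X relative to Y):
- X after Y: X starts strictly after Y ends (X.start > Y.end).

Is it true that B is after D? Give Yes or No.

Yes

B = [Fri 00:00, Sun 01:00], D = [Wed 06:00, Wed 07:00].
Actual relation of B to D: after.
Asked whether 'after' holds → Yes.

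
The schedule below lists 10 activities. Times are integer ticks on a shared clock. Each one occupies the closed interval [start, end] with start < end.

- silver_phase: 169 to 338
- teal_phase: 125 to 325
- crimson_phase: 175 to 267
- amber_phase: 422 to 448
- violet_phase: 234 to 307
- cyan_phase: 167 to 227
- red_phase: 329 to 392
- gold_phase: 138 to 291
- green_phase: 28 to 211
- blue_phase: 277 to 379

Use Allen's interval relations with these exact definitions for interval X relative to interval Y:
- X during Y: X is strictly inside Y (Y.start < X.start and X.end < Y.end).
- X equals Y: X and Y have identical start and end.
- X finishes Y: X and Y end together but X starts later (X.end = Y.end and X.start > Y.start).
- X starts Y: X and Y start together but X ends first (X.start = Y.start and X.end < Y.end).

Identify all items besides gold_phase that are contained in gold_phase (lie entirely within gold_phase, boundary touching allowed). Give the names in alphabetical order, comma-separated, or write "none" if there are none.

Target gold_phase = [138, 291].
amber_phase [422, 448] → after → no.
blue_phase [277, 379] → overlapped-by → no.
crimson_phase [175, 267] → during → yes.
cyan_phase [167, 227] → during → yes.
green_phase [28, 211] → overlaps → no.
red_phase [329, 392] → after → no.
silver_phase [169, 338] → overlapped-by → no.
teal_phase [125, 325] → contains → no.
violet_phase [234, 307] → overlapped-by → no.
Result: crimson_phase, cyan_phase.

crimson_phase, cyan_phase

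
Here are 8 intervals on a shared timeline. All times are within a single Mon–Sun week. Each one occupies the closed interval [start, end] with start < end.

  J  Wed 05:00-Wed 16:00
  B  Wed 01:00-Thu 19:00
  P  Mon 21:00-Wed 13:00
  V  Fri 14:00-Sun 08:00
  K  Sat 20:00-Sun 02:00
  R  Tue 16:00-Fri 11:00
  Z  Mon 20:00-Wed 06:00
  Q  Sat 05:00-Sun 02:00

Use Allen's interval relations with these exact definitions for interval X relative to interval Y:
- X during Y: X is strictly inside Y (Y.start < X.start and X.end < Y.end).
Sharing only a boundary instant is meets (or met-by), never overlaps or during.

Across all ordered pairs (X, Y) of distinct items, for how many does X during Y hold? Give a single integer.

5

Checking all 56 ordered pairs for relation 'during'; matching pairs in alphabetical order:
(B, R): B during R ✓
(J, B): J during B ✓
(J, R): J during R ✓
(K, V): K during V ✓
(Q, V): Q during V ✓
Count: 5.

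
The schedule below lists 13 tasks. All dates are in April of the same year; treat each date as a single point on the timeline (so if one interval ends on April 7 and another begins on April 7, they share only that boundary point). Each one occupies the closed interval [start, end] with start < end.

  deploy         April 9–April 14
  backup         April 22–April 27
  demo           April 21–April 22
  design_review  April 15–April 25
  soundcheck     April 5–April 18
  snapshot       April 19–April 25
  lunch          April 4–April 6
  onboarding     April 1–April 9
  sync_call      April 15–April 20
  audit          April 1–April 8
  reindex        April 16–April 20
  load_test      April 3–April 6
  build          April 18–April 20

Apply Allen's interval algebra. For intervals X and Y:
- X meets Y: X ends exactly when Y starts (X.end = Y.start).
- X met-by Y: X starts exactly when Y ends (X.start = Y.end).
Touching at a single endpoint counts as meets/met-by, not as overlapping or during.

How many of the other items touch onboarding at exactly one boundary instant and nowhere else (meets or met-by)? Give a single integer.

Target onboarding = [April 1, April 9].
audit [April 1, April 8] → starts → no.
backup [April 22, April 27] → after → no.
build [April 18, April 20] → after → no.
demo [April 21, April 22] → after → no.
deploy [April 9, April 14] → met-by → counts.
design_review [April 15, April 25] → after → no.
load_test [April 3, April 6] → during → no.
lunch [April 4, April 6] → during → no.
reindex [April 16, April 20] → after → no.
snapshot [April 19, April 25] → after → no.
soundcheck [April 5, April 18] → overlapped-by → no.
sync_call [April 15, April 20] → after → no.
Total: 1.

1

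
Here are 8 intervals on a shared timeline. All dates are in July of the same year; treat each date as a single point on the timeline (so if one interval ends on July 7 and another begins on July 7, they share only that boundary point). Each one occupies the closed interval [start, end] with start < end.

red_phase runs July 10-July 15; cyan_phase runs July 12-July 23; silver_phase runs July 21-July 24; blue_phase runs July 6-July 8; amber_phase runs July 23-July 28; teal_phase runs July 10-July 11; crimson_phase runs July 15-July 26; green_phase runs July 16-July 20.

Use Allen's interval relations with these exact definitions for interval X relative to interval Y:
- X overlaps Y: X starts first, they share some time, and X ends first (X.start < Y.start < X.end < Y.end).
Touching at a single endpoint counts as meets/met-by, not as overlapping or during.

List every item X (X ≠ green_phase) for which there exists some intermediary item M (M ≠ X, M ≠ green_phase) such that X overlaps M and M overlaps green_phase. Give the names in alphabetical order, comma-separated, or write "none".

Target green_phase = [July 16, July 20].
Intermediaries M with M overlaps green_phase: none.
Union: none.

none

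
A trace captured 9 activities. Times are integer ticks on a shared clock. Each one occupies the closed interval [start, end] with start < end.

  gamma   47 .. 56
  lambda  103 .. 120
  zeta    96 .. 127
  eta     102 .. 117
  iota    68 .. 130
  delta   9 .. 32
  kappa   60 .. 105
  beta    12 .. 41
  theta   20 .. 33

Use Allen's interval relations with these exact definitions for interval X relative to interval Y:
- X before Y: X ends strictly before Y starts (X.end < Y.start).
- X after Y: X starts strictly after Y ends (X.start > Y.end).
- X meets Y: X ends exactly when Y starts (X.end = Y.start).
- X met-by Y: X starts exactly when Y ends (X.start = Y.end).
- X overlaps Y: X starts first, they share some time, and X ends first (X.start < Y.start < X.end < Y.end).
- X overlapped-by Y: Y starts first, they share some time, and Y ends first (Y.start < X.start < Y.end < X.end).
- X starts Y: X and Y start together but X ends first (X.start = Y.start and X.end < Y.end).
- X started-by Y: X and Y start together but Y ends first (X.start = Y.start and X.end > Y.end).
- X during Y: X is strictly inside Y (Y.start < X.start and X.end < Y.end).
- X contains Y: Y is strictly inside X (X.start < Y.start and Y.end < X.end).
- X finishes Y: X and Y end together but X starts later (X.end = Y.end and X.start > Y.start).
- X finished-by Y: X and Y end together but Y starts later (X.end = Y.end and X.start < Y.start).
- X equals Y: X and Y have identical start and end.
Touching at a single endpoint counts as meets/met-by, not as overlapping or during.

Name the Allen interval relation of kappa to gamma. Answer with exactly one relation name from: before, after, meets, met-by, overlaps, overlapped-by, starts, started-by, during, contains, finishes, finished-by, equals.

kappa = [60, 105]; gamma = [47, 56].
Compare endpoints: kappa.start > gamma.start, kappa.start > gamma.end, kappa.end > gamma.start, kappa.end > gamma.end.
That pattern is 'after'.

after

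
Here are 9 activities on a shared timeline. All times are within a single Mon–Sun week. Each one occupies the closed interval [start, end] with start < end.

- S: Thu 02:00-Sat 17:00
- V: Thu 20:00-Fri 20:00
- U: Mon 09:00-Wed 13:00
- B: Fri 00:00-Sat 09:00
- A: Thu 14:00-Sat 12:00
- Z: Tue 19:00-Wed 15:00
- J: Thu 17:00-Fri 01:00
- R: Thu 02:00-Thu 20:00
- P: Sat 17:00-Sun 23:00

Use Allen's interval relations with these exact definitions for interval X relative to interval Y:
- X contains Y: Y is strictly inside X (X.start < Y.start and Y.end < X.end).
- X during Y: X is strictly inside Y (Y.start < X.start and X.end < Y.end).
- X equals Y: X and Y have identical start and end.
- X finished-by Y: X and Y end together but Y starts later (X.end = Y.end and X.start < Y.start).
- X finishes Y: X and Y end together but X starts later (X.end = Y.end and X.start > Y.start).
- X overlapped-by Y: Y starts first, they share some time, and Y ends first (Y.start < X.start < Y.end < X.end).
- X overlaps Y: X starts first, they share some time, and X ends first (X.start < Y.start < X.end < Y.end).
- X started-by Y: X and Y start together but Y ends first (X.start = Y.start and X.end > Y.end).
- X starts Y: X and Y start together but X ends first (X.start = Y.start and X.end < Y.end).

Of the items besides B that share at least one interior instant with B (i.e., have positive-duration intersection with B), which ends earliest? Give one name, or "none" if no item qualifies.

Target B = [Fri 00:00, Sat 09:00].
A [Thu 14:00, Sat 12:00] → contains → candidate.
J [Thu 17:00, Fri 01:00] → overlaps → candidate.
P [Sat 17:00, Sun 23:00] → after → excluded.
R [Thu 02:00, Thu 20:00] → before → excluded.
S [Thu 02:00, Sat 17:00] → contains → candidate.
U [Mon 09:00, Wed 13:00] → before → excluded.
V [Thu 20:00, Fri 20:00] → overlaps → candidate.
Z [Tue 19:00, Wed 15:00] → before → excluded.
Among candidates, earliest end is Fri 01:00 → J.

J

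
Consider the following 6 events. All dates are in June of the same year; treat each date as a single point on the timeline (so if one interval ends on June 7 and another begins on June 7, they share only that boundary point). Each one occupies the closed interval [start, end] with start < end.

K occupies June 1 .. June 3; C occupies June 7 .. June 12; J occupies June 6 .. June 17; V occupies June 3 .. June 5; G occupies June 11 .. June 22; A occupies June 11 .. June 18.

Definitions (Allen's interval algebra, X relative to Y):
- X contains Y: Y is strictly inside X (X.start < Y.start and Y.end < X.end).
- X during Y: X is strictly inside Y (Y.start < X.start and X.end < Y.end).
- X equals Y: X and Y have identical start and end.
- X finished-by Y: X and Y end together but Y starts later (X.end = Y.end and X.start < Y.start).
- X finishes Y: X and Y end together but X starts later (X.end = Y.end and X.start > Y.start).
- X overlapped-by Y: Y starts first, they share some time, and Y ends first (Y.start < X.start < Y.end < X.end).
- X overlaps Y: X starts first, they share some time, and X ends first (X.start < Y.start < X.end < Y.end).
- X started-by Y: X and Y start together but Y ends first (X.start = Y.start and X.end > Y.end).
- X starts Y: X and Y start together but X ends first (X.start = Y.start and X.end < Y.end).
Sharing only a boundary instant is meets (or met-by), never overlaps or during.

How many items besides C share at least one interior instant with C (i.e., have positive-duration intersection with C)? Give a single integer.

3

Target C = [June 7, June 12].
A [June 11, June 18] → overlapped-by → counts.
G [June 11, June 22] → overlapped-by → counts.
J [June 6, June 17] → contains → counts.
K [June 1, June 3] → before → no.
V [June 3, June 5] → before → no.
Total: 3.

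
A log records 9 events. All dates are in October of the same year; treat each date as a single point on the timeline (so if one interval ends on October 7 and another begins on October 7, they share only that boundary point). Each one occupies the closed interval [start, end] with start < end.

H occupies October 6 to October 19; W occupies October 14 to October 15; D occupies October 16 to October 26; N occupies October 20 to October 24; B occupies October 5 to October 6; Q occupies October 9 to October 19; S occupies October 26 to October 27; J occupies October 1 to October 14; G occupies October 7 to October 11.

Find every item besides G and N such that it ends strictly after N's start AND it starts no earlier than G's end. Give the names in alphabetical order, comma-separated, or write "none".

D, S

Conditions: its end is strictly after N's start (X.end > October 20) AND its start is no earlier than G's end (X.start >= October 11).
B: end October 6 > October 20? ✗; start October 5 >= October 11? ✗ → no.
D: end October 26 > October 20? ✓; start October 16 >= October 11? ✓ → yes.
H: end October 19 > October 20? ✗; start October 6 >= October 11? ✗ → no.
J: end October 14 > October 20? ✗; start October 1 >= October 11? ✗ → no.
Q: end October 19 > October 20? ✗; start October 9 >= October 11? ✗ → no.
S: end October 27 > October 20? ✓; start October 26 >= October 11? ✓ → yes.
W: end October 15 > October 20? ✗; start October 14 >= October 11? ✓ → no.
Result: D, S.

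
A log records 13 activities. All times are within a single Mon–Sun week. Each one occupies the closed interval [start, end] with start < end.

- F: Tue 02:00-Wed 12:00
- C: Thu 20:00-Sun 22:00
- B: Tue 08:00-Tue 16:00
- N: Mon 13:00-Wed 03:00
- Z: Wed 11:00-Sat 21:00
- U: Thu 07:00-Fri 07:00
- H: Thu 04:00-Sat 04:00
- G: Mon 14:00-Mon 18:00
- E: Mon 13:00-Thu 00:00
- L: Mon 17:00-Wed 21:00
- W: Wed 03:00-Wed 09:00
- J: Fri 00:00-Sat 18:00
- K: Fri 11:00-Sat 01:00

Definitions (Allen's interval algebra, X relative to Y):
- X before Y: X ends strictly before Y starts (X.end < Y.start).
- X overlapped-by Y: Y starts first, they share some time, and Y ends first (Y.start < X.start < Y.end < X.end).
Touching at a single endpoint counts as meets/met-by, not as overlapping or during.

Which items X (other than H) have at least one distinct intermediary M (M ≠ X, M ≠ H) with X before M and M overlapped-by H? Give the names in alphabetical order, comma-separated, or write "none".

B, E, F, G, L, N, W

Target H = [Thu 04:00, Sat 04:00].
Intermediaries M with M overlapped-by H: C, J.
Via C — items with X before C: B, E, F, G, L, N, W.
Via J — items with X before J: B, E, F, G, L, N, W.
Union: B, E, F, G, L, N, W.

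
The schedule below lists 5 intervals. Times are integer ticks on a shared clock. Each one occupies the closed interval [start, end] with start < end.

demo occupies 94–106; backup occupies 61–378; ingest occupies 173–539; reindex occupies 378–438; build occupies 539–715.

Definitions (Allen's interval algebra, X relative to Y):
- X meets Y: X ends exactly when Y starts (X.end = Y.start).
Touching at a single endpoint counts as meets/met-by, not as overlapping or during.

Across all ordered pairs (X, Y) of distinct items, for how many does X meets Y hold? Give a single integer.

2

Checking all 20 ordered pairs for relation 'meets'; matching pairs in alphabetical order:
(backup, reindex): backup meets reindex ✓
(ingest, build): ingest meets build ✓
Count: 2.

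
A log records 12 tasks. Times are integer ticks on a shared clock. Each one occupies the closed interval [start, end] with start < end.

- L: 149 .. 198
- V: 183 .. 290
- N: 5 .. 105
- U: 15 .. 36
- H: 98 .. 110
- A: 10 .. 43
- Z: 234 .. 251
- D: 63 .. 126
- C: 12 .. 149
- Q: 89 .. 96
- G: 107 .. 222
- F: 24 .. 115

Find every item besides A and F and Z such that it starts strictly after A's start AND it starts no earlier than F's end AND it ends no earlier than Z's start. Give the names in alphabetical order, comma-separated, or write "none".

Conditions: its start is strictly after A's start (X.start > 10) AND its start is no earlier than F's end (X.start >= 115) AND its end is no earlier than Z's start (X.end >= 234).
C: start 12 > 10? ✓; start 12 >= 115? ✗; end 149 >= 234? ✗ → no.
D: start 63 > 10? ✓; start 63 >= 115? ✗; end 126 >= 234? ✗ → no.
G: start 107 > 10? ✓; start 107 >= 115? ✗; end 222 >= 234? ✗ → no.
H: start 98 > 10? ✓; start 98 >= 115? ✗; end 110 >= 234? ✗ → no.
L: start 149 > 10? ✓; start 149 >= 115? ✓; end 198 >= 234? ✗ → no.
N: start 5 > 10? ✗; start 5 >= 115? ✗; end 105 >= 234? ✗ → no.
Q: start 89 > 10? ✓; start 89 >= 115? ✗; end 96 >= 234? ✗ → no.
U: start 15 > 10? ✓; start 15 >= 115? ✗; end 36 >= 234? ✗ → no.
V: start 183 > 10? ✓; start 183 >= 115? ✓; end 290 >= 234? ✓ → yes.
Result: V.

V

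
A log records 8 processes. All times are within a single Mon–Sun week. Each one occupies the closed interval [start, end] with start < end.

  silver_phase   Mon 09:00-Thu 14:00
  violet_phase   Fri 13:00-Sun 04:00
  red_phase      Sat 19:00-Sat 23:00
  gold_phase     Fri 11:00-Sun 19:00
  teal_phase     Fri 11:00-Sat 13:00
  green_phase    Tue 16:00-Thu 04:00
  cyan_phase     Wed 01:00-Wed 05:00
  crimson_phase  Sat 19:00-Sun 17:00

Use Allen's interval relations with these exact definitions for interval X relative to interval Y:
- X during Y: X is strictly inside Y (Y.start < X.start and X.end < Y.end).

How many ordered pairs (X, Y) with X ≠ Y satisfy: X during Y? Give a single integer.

7

Checking all 56 ordered pairs for relation 'during'; matching pairs in alphabetical order:
(crimson_phase, gold_phase): crimson_phase during gold_phase ✓
(cyan_phase, green_phase): cyan_phase during green_phase ✓
(cyan_phase, silver_phase): cyan_phase during silver_phase ✓
(green_phase, silver_phase): green_phase during silver_phase ✓
(red_phase, gold_phase): red_phase during gold_phase ✓
(red_phase, violet_phase): red_phase during violet_phase ✓
(violet_phase, gold_phase): violet_phase during gold_phase ✓
Count: 7.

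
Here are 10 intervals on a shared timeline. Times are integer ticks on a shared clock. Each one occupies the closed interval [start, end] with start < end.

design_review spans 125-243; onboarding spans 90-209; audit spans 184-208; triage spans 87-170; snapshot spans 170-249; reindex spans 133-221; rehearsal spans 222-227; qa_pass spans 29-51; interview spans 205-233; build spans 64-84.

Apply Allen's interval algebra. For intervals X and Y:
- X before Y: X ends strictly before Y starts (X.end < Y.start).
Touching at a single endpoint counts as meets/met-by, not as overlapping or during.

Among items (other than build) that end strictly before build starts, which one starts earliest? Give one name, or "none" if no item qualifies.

Target build = [64, 84].
audit [184, 208] → after → excluded.
design_review [125, 243] → after → excluded.
interview [205, 233] → after → excluded.
onboarding [90, 209] → after → excluded.
qa_pass [29, 51] → before → candidate.
rehearsal [222, 227] → after → excluded.
reindex [133, 221] → after → excluded.
snapshot [170, 249] → after → excluded.
triage [87, 170] → after → excluded.
Among candidates, earliest start is 29 → qa_pass.

qa_pass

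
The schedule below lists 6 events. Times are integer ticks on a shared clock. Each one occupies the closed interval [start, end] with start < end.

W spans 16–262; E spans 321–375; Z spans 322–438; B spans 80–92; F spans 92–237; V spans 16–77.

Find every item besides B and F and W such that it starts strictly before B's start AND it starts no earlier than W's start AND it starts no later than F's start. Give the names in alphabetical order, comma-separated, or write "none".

V

Conditions: its start is strictly before B's start (X.start < 80) AND its start is no earlier than W's start (X.start >= 16) AND its start is no later than F's start (X.start <= 92).
E: start 321 < 80? ✗; start 321 >= 16? ✓; start 321 <= 92? ✗ → no.
V: start 16 < 80? ✓; start 16 >= 16? ✓; start 16 <= 92? ✓ → yes.
Z: start 322 < 80? ✗; start 322 >= 16? ✓; start 322 <= 92? ✗ → no.
Result: V.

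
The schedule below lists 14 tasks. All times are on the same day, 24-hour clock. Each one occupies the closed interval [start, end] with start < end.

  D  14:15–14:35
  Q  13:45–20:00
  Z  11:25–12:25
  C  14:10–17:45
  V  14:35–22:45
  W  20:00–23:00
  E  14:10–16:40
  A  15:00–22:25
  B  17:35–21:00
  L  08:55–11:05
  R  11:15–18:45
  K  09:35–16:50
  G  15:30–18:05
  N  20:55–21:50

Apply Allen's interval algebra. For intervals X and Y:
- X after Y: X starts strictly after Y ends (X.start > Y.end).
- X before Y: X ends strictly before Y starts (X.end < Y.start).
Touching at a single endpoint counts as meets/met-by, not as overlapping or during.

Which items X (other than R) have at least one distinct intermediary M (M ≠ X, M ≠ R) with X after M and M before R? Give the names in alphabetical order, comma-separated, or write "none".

Target R = [11:15, 18:45].
Intermediaries M with M before R: L.
Via L — items with X after L: A, B, C, D, E, G, N, Q, V, W, Z.
Union: A, B, C, D, E, G, N, Q, V, W, Z.

A, B, C, D, E, G, N, Q, V, W, Z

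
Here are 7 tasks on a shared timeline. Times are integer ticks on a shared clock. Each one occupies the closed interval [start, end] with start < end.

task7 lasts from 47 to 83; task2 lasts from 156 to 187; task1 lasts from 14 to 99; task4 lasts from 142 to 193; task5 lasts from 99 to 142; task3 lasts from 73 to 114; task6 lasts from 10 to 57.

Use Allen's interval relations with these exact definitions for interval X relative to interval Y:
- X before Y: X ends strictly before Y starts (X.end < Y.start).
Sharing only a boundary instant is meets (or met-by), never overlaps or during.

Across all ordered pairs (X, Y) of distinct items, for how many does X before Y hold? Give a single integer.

Checking all 42 ordered pairs for relation 'before'; matching pairs in alphabetical order:
(task1, task2): task1 before task2 ✓
(task1, task4): task1 before task4 ✓
(task3, task2): task3 before task2 ✓
(task3, task4): task3 before task4 ✓
(task5, task2): task5 before task2 ✓
(task6, task2): task6 before task2 ✓
(task6, task3): task6 before task3 ✓
(task6, task4): task6 before task4 ✓
(task6, task5): task6 before task5 ✓
(task7, task2): task7 before task2 ✓
(task7, task4): task7 before task4 ✓
(task7, task5): task7 before task5 ✓
Count: 12.

12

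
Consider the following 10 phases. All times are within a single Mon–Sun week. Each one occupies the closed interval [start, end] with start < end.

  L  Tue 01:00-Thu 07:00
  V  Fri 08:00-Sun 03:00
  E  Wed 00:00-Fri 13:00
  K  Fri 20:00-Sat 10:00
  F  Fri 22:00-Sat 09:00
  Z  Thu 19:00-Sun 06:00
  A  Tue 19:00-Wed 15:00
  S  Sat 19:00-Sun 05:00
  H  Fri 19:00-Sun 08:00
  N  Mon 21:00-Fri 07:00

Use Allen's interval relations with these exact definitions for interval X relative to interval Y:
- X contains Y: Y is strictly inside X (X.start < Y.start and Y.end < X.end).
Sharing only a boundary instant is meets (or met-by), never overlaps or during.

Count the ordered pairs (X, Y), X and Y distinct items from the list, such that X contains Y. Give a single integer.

13

Checking all 90 ordered pairs for relation 'contains'; matching pairs in alphabetical order:
(H, F): H contains F ✓
(H, K): H contains K ✓
(H, S): H contains S ✓
(K, F): K contains F ✓
(L, A): L contains A ✓
(N, A): N contains A ✓
(N, L): N contains L ✓
(V, F): V contains F ✓
(V, K): V contains K ✓
(Z, F): Z contains F ✓
(Z, K): Z contains K ✓
(Z, S): Z contains S ✓
(Z, V): Z contains V ✓
Count: 13.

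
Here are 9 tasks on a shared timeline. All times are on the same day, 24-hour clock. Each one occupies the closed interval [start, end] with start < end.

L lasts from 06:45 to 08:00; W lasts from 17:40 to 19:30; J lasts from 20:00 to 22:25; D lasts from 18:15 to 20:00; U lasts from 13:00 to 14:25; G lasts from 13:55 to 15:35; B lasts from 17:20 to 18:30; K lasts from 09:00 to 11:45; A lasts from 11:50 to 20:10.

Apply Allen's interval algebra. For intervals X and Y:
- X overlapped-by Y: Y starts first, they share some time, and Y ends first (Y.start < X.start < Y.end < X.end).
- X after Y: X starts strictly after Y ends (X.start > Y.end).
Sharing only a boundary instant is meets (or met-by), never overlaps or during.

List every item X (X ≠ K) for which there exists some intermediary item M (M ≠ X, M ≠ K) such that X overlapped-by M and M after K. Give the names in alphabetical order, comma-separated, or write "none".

Target K = [09:00, 11:45].
Intermediaries M with M after K: A, B, D, G, J, U, W.
Via A — items with X overlapped-by A: J.
Via B — items with X overlapped-by B: D, W.
Via D — items with X overlapped-by D: none.
Via G — items with X overlapped-by G: none.
Via J — items with X overlapped-by J: none.
Via U — items with X overlapped-by U: G.
Via W — items with X overlapped-by W: D.
Union: D, G, J, W.

D, G, J, W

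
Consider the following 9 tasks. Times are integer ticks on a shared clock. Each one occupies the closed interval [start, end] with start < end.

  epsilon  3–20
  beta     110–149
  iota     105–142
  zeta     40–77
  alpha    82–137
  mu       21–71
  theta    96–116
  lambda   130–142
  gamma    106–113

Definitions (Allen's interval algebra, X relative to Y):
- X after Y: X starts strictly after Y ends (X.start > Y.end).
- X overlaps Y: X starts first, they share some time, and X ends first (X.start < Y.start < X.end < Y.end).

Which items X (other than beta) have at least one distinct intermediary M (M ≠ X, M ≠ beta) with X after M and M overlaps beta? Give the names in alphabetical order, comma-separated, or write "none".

lambda

Target beta = [110, 149].
Intermediaries M with M overlaps beta: alpha, gamma, iota, theta.
Via alpha — items with X after alpha: none.
Via gamma — items with X after gamma: lambda.
Via iota — items with X after iota: none.
Via theta — items with X after theta: lambda.
Union: lambda.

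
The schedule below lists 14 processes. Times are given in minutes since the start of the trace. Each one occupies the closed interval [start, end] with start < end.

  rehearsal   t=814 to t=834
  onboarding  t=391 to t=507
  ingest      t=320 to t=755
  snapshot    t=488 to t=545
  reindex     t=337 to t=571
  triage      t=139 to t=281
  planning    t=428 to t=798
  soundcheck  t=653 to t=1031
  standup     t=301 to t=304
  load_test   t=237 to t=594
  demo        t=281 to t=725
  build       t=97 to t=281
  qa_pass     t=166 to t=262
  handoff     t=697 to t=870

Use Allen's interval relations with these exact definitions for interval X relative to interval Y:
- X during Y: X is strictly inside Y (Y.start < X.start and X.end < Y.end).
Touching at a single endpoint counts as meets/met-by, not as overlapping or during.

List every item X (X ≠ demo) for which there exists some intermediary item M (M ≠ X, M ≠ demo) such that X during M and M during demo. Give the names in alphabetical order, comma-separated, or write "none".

onboarding, snapshot

Target demo = [t=281, t=725].
Intermediaries M with M during demo: onboarding, reindex, snapshot, standup.
Via onboarding — items with X during onboarding: none.
Via reindex — items with X during reindex: onboarding, snapshot.
Via snapshot — items with X during snapshot: none.
Via standup — items with X during standup: none.
Union: onboarding, snapshot.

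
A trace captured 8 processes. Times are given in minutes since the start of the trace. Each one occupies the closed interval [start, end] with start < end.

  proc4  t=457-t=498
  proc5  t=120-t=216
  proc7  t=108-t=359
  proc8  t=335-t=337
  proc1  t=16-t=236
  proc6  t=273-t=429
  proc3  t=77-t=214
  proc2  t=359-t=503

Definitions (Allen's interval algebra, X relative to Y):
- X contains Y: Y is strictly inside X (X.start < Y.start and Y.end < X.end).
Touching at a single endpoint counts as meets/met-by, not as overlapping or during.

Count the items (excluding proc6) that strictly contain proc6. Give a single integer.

Target proc6 = [t=273, t=429].
proc1 [t=16, t=236] → before → no.
proc2 [t=359, t=503] → overlapped-by → no.
proc3 [t=77, t=214] → before → no.
proc4 [t=457, t=498] → after → no.
proc5 [t=120, t=216] → before → no.
proc7 [t=108, t=359] → overlaps → no.
proc8 [t=335, t=337] → during → no.
Total: 0.

0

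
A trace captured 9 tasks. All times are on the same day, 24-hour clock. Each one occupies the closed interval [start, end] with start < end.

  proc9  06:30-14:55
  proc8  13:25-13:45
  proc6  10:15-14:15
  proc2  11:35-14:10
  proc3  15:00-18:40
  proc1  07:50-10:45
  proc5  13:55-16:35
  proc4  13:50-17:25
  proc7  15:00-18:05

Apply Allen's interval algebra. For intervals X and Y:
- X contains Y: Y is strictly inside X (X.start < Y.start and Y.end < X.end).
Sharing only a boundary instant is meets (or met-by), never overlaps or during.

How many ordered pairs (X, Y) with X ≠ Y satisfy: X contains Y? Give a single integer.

Checking all 72 ordered pairs for relation 'contains'; matching pairs in alphabetical order:
(proc2, proc8): proc2 contains proc8 ✓
(proc4, proc5): proc4 contains proc5 ✓
(proc6, proc2): proc6 contains proc2 ✓
(proc6, proc8): proc6 contains proc8 ✓
(proc9, proc1): proc9 contains proc1 ✓
(proc9, proc2): proc9 contains proc2 ✓
(proc9, proc6): proc9 contains proc6 ✓
(proc9, proc8): proc9 contains proc8 ✓
Count: 8.

8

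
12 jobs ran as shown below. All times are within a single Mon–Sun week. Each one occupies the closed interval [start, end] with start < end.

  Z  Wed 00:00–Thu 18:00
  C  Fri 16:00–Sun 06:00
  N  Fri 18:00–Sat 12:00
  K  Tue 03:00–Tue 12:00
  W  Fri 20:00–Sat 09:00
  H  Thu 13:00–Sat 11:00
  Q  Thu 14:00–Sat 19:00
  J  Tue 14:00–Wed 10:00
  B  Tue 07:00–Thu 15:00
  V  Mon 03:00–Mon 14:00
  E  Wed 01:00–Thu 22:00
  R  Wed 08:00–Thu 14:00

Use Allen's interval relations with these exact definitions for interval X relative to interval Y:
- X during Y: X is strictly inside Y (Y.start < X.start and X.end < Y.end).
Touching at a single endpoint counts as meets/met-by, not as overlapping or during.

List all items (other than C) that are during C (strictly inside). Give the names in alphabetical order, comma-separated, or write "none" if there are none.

N, W

Target C = [Fri 16:00, Sun 06:00].
B [Tue 07:00, Thu 15:00] → before → no.
E [Wed 01:00, Thu 22:00] → before → no.
H [Thu 13:00, Sat 11:00] → overlaps → no.
J [Tue 14:00, Wed 10:00] → before → no.
K [Tue 03:00, Tue 12:00] → before → no.
N [Fri 18:00, Sat 12:00] → during → yes.
Q [Thu 14:00, Sat 19:00] → overlaps → no.
R [Wed 08:00, Thu 14:00] → before → no.
V [Mon 03:00, Mon 14:00] → before → no.
W [Fri 20:00, Sat 09:00] → during → yes.
Z [Wed 00:00, Thu 18:00] → before → no.
Result: N, W.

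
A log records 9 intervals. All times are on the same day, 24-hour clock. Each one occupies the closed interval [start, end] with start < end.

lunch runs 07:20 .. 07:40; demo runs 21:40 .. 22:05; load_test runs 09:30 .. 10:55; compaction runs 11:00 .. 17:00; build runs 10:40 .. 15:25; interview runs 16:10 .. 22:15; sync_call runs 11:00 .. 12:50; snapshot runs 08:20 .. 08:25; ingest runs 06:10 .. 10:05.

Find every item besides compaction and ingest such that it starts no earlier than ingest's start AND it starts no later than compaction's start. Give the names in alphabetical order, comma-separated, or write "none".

build, load_test, lunch, snapshot, sync_call

Conditions: its start is no earlier than ingest's start (X.start >= 06:10) AND its start is no later than compaction's start (X.start <= 11:00).
build: start 10:40 >= 06:10? ✓; start 10:40 <= 11:00? ✓ → yes.
demo: start 21:40 >= 06:10? ✓; start 21:40 <= 11:00? ✗ → no.
interview: start 16:10 >= 06:10? ✓; start 16:10 <= 11:00? ✗ → no.
load_test: start 09:30 >= 06:10? ✓; start 09:30 <= 11:00? ✓ → yes.
lunch: start 07:20 >= 06:10? ✓; start 07:20 <= 11:00? ✓ → yes.
snapshot: start 08:20 >= 06:10? ✓; start 08:20 <= 11:00? ✓ → yes.
sync_call: start 11:00 >= 06:10? ✓; start 11:00 <= 11:00? ✓ → yes.
Result: build, load_test, lunch, snapshot, sync_call.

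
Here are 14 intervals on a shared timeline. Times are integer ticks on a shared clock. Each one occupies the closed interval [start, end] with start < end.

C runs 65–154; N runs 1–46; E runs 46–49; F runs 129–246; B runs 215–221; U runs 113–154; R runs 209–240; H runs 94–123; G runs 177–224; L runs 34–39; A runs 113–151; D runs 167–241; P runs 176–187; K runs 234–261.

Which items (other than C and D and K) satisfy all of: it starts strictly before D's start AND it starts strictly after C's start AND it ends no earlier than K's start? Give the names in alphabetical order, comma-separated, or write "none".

F

Conditions: its start is strictly before D's start (X.start < 167) AND its start is strictly after C's start (X.start > 65) AND its end is no earlier than K's start (X.end >= 234).
A: start 113 < 167? ✓; start 113 > 65? ✓; end 151 >= 234? ✗ → no.
B: start 215 < 167? ✗; start 215 > 65? ✓; end 221 >= 234? ✗ → no.
E: start 46 < 167? ✓; start 46 > 65? ✗; end 49 >= 234? ✗ → no.
F: start 129 < 167? ✓; start 129 > 65? ✓; end 246 >= 234? ✓ → yes.
G: start 177 < 167? ✗; start 177 > 65? ✓; end 224 >= 234? ✗ → no.
H: start 94 < 167? ✓; start 94 > 65? ✓; end 123 >= 234? ✗ → no.
L: start 34 < 167? ✓; start 34 > 65? ✗; end 39 >= 234? ✗ → no.
N: start 1 < 167? ✓; start 1 > 65? ✗; end 46 >= 234? ✗ → no.
P: start 176 < 167? ✗; start 176 > 65? ✓; end 187 >= 234? ✗ → no.
R: start 209 < 167? ✗; start 209 > 65? ✓; end 240 >= 234? ✓ → no.
U: start 113 < 167? ✓; start 113 > 65? ✓; end 154 >= 234? ✗ → no.
Result: F.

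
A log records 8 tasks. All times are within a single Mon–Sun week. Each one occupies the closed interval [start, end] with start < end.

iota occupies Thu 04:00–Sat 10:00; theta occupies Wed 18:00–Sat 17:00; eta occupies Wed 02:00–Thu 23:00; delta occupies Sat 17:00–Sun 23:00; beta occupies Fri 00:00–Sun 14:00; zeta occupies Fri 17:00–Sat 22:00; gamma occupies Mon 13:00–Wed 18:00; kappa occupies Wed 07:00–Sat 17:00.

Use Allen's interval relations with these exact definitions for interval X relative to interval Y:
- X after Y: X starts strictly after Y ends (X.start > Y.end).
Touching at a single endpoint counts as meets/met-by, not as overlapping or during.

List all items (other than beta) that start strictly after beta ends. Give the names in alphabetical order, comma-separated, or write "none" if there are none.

none

Target beta = [Fri 00:00, Sun 14:00].
delta [Sat 17:00, Sun 23:00] → overlapped-by → no.
eta [Wed 02:00, Thu 23:00] → before → no.
gamma [Mon 13:00, Wed 18:00] → before → no.
iota [Thu 04:00, Sat 10:00] → overlaps → no.
kappa [Wed 07:00, Sat 17:00] → overlaps → no.
theta [Wed 18:00, Sat 17:00] → overlaps → no.
zeta [Fri 17:00, Sat 22:00] → during → no.
Result: none.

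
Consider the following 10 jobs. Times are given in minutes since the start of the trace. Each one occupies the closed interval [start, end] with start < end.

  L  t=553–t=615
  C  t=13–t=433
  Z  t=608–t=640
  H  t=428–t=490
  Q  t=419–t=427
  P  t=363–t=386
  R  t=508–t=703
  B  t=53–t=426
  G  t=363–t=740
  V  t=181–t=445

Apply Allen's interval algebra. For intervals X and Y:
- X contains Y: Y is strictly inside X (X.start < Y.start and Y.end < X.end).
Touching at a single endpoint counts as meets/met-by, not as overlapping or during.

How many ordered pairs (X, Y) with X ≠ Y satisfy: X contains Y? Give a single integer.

13

Checking all 90 ordered pairs for relation 'contains'; matching pairs in alphabetical order:
(B, P): B contains P ✓
(C, B): C contains B ✓
(C, P): C contains P ✓
(C, Q): C contains Q ✓
(G, H): G contains H ✓
(G, L): G contains L ✓
(G, Q): G contains Q ✓
(G, R): G contains R ✓
(G, Z): G contains Z ✓
(R, L): R contains L ✓
(R, Z): R contains Z ✓
(V, P): V contains P ✓
(V, Q): V contains Q ✓
Count: 13.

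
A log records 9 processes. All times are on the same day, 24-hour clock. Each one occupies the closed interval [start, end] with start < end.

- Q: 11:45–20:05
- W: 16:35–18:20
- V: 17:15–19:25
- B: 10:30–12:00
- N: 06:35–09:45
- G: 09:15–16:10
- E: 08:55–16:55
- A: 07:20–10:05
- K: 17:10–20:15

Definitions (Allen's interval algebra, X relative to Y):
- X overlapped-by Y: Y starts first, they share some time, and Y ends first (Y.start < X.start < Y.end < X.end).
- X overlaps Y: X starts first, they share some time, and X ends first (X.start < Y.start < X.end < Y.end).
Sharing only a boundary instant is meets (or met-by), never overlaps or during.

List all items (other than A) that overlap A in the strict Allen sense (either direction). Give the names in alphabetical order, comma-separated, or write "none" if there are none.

E, G, N

Target A = [07:20, 10:05].
B [10:30, 12:00] → after → no.
E [08:55, 16:55] → overlapped-by → yes.
G [09:15, 16:10] → overlapped-by → yes.
K [17:10, 20:15] → after → no.
N [06:35, 09:45] → overlaps → yes.
Q [11:45, 20:05] → after → no.
V [17:15, 19:25] → after → no.
W [16:35, 18:20] → after → no.
Result: E, G, N.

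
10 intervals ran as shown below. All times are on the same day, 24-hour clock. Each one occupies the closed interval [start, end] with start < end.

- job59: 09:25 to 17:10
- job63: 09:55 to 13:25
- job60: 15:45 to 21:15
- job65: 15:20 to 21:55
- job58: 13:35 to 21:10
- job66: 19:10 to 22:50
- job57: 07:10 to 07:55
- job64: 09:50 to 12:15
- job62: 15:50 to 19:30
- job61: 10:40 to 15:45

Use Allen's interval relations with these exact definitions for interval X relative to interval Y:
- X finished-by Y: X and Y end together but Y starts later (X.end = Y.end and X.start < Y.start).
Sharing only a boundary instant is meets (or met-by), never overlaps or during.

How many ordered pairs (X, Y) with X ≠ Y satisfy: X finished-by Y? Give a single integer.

Checking all 90 ordered pairs for relation 'finished-by'; matching pairs in alphabetical order:
No pair satisfies it.
Count: 0.

0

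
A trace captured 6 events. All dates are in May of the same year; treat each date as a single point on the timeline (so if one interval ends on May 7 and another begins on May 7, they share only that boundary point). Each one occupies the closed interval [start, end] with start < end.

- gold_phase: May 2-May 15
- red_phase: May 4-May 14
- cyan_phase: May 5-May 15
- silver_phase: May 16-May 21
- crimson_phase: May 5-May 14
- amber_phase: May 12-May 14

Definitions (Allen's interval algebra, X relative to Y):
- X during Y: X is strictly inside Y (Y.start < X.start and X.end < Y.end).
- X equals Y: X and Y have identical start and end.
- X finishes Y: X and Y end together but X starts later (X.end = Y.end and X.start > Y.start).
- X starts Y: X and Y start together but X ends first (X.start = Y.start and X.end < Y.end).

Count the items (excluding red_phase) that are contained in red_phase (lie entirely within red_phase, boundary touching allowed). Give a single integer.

2

Target red_phase = [May 4, May 14].
amber_phase [May 12, May 14] → finishes → counts.
crimson_phase [May 5, May 14] → finishes → counts.
cyan_phase [May 5, May 15] → overlapped-by → no.
gold_phase [May 2, May 15] → contains → no.
silver_phase [May 16, May 21] → after → no.
Total: 2.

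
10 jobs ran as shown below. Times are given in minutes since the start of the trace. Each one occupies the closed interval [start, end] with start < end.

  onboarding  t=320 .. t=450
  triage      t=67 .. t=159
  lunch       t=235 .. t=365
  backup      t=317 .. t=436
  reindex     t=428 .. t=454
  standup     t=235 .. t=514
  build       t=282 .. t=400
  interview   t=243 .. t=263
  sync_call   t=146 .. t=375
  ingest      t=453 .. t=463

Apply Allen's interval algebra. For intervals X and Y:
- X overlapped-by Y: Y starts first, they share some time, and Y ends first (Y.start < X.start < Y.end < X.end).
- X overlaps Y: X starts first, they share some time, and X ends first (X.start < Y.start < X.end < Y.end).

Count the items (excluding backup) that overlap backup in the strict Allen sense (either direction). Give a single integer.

5

Target backup = [t=317, t=436].
build [t=282, t=400] → overlaps → counts.
ingest [t=453, t=463] → after → no.
interview [t=243, t=263] → before → no.
lunch [t=235, t=365] → overlaps → counts.
onboarding [t=320, t=450] → overlapped-by → counts.
reindex [t=428, t=454] → overlapped-by → counts.
standup [t=235, t=514] → contains → no.
sync_call [t=146, t=375] → overlaps → counts.
triage [t=67, t=159] → before → no.
Total: 5.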